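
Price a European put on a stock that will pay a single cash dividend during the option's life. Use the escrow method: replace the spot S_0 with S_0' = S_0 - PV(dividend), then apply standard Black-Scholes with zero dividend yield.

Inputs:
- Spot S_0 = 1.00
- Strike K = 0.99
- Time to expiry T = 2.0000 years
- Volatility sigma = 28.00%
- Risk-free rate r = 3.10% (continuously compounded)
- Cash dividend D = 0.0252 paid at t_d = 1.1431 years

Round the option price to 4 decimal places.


PV(D) = D * exp(-r * t_d) = 0.0252 * 0.96518441 = 0.02432265
S_0' = S_0 - PV(D) = 1.0000 - 0.02432265 = 0.97567735
d1 = (ln(S_0'/K) + (r + sigma^2/2)*T) / (sigma*sqrt(T)) = 0.31776118
d2 = d1 - sigma*sqrt(T) = -0.07821862
exp(-rT) = 0.93988289
N(-d1) = 0.37533305; N(-d2) = 0.53117292
P = K * exp(-rT) * N(-d2) - S_0' * N(-d1) = 0.9900 * 0.93988289 * 0.53117292 - 0.97567735 * 0.37533305 = 0.1280

Answer: Price = 0.1280


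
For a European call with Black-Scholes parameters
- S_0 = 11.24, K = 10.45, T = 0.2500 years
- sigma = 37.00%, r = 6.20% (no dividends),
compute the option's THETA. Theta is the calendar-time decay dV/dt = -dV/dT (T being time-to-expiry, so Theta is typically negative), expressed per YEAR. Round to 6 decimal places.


Answer: Theta = -1.824811

Derivation:
d1 = 0.5702127895; d2 = 0.3852127895
phi(d1) = 0.3390831756; exp(-qT) = 1.0000000000; exp(-rT) = 0.9846195068
Theta = -S*exp(-qT)*phi(d1)*sigma/(2*sqrt(T)) - r*K*exp(-rT)*N(d2) + q*S*exp(-qT)*N(d1)
N(d1) = 0.7157333087; N(d2) = 0.6499601157; sqrt(T) = 0.5000000000
Term 1 = -11.2400 * 1.0000000000 * 0.3390831756 * 0.3700 / (2 * 0.5000000000) = -1.4101791107
Term 2 = -0.0620 * 10.4500 * 0.9846195068 * 0.6499601157 = -0.4146322924
Term 3 = 0 (no dividend yield, q = 0)
Theta = -1.4101791107 + (-0.4146322924) + (0.0000000000) = -1.824811


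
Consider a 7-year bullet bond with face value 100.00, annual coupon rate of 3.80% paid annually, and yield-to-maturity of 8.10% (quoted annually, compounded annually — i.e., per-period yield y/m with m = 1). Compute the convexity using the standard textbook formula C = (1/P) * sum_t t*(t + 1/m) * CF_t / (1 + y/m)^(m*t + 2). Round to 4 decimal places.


Coupon per period c = face * coupon_rate / m = 3.800000
Periods per year m = 1; per-period yield y/m = 0.081000
Number of cashflows N = 7
Cashflows (t years, CF_t, discount factor 1/(1+y/m)^(m*t), PV):
  t = 1.0000: CF_t = 3.800000, DF = 0.925069, PV = 3.515264
  t = 2.0000: CF_t = 3.800000, DF = 0.855753, PV = 3.251863
  t = 3.0000: CF_t = 3.800000, DF = 0.791631, PV = 3.008199
  t = 4.0000: CF_t = 3.800000, DF = 0.732314, PV = 2.782792
  t = 5.0000: CF_t = 3.800000, DF = 0.677441, PV = 2.574276
  t = 6.0000: CF_t = 3.800000, DF = 0.626680, PV = 2.381384
  t = 7.0000: CF_t = 103.800000, DF = 0.579722, PV = 60.175194
Price P = sum_t PV_t = 77.688971
Convexity numerator sum_t t*(t + 1/m) * CF_t / (1+y/m)^(m*t + 2):
  t = 1.0000: term = 6.016397
  t = 2.0000: term = 16.696755
  t = 3.0000: term = 30.891313
  t = 4.0000: term = 47.627680
  t = 5.0000: term = 66.088363
  t = 6.0000: term = 85.590849
  t = 7.0000: term = 2883.726942
Convexity = (1/P) * sum = 3136.638300 / 77.688971 = 40.374306

Answer: Convexity = 40.3743


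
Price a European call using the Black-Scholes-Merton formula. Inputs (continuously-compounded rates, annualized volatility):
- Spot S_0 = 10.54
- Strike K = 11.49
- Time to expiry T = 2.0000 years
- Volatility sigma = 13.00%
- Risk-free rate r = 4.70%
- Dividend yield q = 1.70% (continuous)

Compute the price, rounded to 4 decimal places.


d1 = (ln(S/K) + (r - q + 0.5*sigma^2) * T) / (sigma * sqrt(T)) = -0.05112681
d2 = d1 - sigma * sqrt(T) = -0.23497457
exp(-rT) = 0.91028276; exp(-qT) = 0.96657150
C = S_0 * exp(-qT) * N(d1) - K * exp(-rT) * N(d2)
N(d1) = 0.47961224; N(d2) = 0.40711424
C = 10.5400 * 0.96657150 * 0.47961224 - 11.4900 * 0.91028276 * 0.40711424 = 0.6281

Answer: Price = 0.6281


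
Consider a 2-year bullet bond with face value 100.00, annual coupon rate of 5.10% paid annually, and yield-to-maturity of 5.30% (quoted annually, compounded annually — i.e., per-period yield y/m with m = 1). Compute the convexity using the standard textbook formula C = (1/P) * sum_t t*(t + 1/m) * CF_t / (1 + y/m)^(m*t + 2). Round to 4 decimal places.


Coupon per period c = face * coupon_rate / m = 5.100000
Periods per year m = 1; per-period yield y/m = 0.053000
Number of cashflows N = 2
Cashflows (t years, CF_t, discount factor 1/(1+y/m)^(m*t), PV):
  t = 1.0000: CF_t = 5.100000, DF = 0.949668, PV = 4.843305
  t = 2.0000: CF_t = 105.100000, DF = 0.901869, PV = 94.786388
Price P = sum_t PV_t = 99.629693
Convexity numerator sum_t t*(t + 1/m) * CF_t / (1+y/m)^(m*t + 2):
  t = 1.0000: term = 8.736049
  t = 2.0000: term = 512.909191
Convexity = (1/P) * sum = 521.645240 / 99.629693 = 5.235841

Answer: Convexity = 5.2358


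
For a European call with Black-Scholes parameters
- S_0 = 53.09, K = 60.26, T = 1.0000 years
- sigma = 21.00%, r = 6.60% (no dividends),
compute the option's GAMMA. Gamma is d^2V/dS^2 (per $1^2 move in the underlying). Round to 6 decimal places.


d1 = -0.1839521291; d2 = -0.3939521291
phi(d1) = 0.3922492788; exp(-qT) = 1.0000000000; exp(-rT) = 0.9361308643
Gamma = exp(-qT) * phi(d1) / (S * sigma * sqrt(T)) = 1.0000000000 * 0.3922492788 / (53.0900 * 0.2100 * 1.0000000000) = 0.035183

Answer: Gamma = 0.035183


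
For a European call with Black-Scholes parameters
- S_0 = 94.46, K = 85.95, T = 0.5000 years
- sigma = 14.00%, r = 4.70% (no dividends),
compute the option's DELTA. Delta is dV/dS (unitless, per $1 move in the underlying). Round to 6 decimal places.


Answer: Delta = 0.892619

Derivation:
d1 = 1.2405757407; d2 = 1.1415807914
phi(d1) = 0.1848052673; exp(-qT) = 1.0000000000; exp(-rT) = 0.9767739747
N(d1) = 0.8926187408
Delta = exp(-qT) * N(d1) = 1.0000000000 * 0.8926187408 = 0.892619


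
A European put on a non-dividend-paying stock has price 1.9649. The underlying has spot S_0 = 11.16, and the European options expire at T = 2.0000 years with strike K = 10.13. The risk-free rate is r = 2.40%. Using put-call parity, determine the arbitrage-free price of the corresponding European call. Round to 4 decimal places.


Answer: Call price = 3.4697

Derivation:
Put-call parity: C - P = S_0 * exp(-qT) - K * exp(-rT).
S_0 * exp(-qT) = 11.1600 * 1.00000000 = 11.16000000
K * exp(-rT) = 10.1300 * 0.95313379 = 9.65524526
C = P + S*exp(-qT) - K*exp(-rT)
C = 1.9649 + 11.16000000 - 9.65524526 = 3.4697


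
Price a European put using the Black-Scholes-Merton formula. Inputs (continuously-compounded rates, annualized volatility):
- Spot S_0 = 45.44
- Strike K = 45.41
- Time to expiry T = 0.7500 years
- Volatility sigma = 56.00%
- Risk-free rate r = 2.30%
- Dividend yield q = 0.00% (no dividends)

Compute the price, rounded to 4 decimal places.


d1 = (ln(S/K) + (r - q + 0.5*sigma^2) * T) / (sigma * sqrt(T)) = 0.27941780
d2 = d1 - sigma * sqrt(T) = -0.20555643
exp(-rT) = 0.98289793; exp(-qT) = 1.00000000
P = K * exp(-rT) * N(-d2) - S_0 * exp(-qT) * N(-d1)
N(-d1) = 0.38996211; N(-d2) = 0.58143129
P = 45.4100 * 0.98289793 * 0.58143129 - 45.4400 * 1.00000000 * 0.38996211 = 8.2314

Answer: Price = 8.2314


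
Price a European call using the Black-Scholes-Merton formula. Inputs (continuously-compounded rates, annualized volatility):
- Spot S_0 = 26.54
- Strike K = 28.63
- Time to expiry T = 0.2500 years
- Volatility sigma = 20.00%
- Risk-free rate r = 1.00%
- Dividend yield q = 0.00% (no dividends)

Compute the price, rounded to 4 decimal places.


Answer: Price = 0.3716

Derivation:
d1 = (ln(S/K) + (r - q + 0.5*sigma^2) * T) / (sigma * sqrt(T)) = -0.68302090
d2 = d1 - sigma * sqrt(T) = -0.78302090
exp(-rT) = 0.99750312; exp(-qT) = 1.00000000
C = S_0 * exp(-qT) * N(d1) - K * exp(-rT) * N(d2)
N(d1) = 0.24729682; N(d2) = 0.21680742
C = 26.5400 * 1.00000000 * 0.24729682 - 28.6300 * 0.99750312 * 0.21680742 = 0.3716


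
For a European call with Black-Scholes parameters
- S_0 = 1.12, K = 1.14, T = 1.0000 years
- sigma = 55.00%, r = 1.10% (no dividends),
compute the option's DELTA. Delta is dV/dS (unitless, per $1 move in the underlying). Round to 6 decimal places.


Answer: Delta = 0.603655

Derivation:
d1 = 0.2628189507; d2 = -0.2871810493
phi(d1) = 0.3853992636; exp(-qT) = 1.0000000000; exp(-rT) = 0.9890602788
N(d1) = 0.6036549358
Delta = exp(-qT) * N(d1) = 1.0000000000 * 0.6036549358 = 0.603655


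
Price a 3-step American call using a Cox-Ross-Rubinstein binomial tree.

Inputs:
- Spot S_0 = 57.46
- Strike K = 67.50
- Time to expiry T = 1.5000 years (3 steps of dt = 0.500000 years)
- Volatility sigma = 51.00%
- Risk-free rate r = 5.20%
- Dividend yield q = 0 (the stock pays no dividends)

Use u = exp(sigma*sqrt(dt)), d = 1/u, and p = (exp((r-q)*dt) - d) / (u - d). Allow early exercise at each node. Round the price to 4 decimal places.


dt = T/N = 0.500000
u = exp(sigma*sqrt(dt)) = 1.434225; d = 1/u = 0.697241
p = (exp((r-q)*dt) - d) / (u - d) = 0.446550
Discount per step: exp(-r*dt) = 0.974335
Stock lattice S(k, i) with i counting down-moves:
  k=0: S(0,0) = 57.4600
  k=1: S(1,0) = 82.4106; S(1,1) = 40.0635
  k=2: S(2,0) = 118.1953; S(2,1) = 57.4600; S(2,2) = 27.9339
  k=3: S(3,0) = 169.5186; S(3,1) = 82.4106; S(3,2) = 40.0635; S(3,3) = 19.4766
Terminal payoffs V(N, i) = max(S_T - K, 0):
  V(3,0) = 102.018562; V(3,1) = 14.910554; V(3,2) = 0.000000; V(3,3) = 0.000000
Backward induction: V(k, i) = exp(-r*dt) * [p * V(k+1, i) + (1-p) * V(k+1, i+1)]; then take max(V_cont, immediate exercise) for American.
  V(2,0) = exp(-r*dt) * [p*102.018562 + (1-p)*14.910554] = 52.427638; exercise = 50.695256; V(2,0) = max -> 52.427638
  V(2,1) = exp(-r*dt) * [p*14.910554 + (1-p)*0.000000] = 6.487422; exercise = 0.000000; V(2,1) = max -> 6.487422
  V(2,2) = exp(-r*dt) * [p*0.000000 + (1-p)*0.000000] = 0.000000; exercise = 0.000000; V(2,2) = max -> 0.000000
  V(1,0) = exp(-r*dt) * [p*52.427638 + (1-p)*6.487422] = 26.309019; exercise = 14.910554; V(1,0) = max -> 26.309019
  V(1,1) = exp(-r*dt) * [p*6.487422 + (1-p)*0.000000] = 2.822608; exercise = 0.000000; V(1,1) = max -> 2.822608
  V(0,0) = exp(-r*dt) * [p*26.309019 + (1-p)*2.822608] = 12.968852; exercise = 0.000000; V(0,0) = max -> 12.968852

Answer: Price = V(0,0) = 12.9689


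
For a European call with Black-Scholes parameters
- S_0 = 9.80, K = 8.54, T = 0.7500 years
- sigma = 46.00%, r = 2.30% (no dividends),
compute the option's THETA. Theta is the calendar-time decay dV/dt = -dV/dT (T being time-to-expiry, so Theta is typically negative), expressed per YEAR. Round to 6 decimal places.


d1 = 0.5879468503; d2 = 0.1895751645
phi(d1) = 0.3356188014; exp(-qT) = 1.0000000000; exp(-rT) = 0.9828979294
Theta = -S*exp(-qT)*phi(d1)*sigma/(2*sqrt(T)) - r*K*exp(-rT)*N(d2) + q*S*exp(-qT)*N(d1)
N(d1) = 0.7217160158; N(d2) = 0.5751789750; sqrt(T) = 0.8660254038
Term 1 = -9.8000 * 1.0000000000 * 0.3356188014 * 0.4600 / (2 * 0.8660254038) = -0.8735133808
Term 2 = -0.0230 * 8.5400 * 0.9828979294 * 0.5751789750 = -0.1110445196
Term 3 = 0 (no dividend yield, q = 0)
Theta = -0.8735133808 + (-0.1110445196) + (0.0000000000) = -0.984558

Answer: Theta = -0.984558


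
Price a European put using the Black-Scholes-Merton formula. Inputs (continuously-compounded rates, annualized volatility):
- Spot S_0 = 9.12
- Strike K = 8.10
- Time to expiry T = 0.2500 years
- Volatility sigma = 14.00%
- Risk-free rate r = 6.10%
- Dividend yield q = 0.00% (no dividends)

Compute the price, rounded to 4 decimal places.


Answer: Price = 0.0064

Derivation:
d1 = (ln(S/K) + (r - q + 0.5*sigma^2) * T) / (sigma * sqrt(T)) = 1.94722489
d2 = d1 - sigma * sqrt(T) = 1.87722489
exp(-rT) = 0.98486569; exp(-qT) = 1.00000000
P = K * exp(-rT) * N(-d2) - S_0 * exp(-qT) * N(-d1)
N(-d1) = 0.02575389; N(-d2) = 0.03024364
P = 8.1000 * 0.98486569 * 0.03024364 - 9.1200 * 1.00000000 * 0.02575389 = 0.0064


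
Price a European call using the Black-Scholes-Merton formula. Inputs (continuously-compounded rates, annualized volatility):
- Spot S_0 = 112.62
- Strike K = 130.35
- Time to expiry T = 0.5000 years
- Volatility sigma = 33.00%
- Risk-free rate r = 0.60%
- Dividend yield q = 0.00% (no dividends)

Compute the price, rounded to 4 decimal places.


d1 = (ln(S/K) + (r - q + 0.5*sigma^2) * T) / (sigma * sqrt(T)) = -0.49702673
d2 = d1 - sigma * sqrt(T) = -0.73037197
exp(-rT) = 0.99700450; exp(-qT) = 1.00000000
C = S_0 * exp(-qT) * N(d1) - K * exp(-rT) * N(d2)
N(d1) = 0.30958510; N(d2) = 0.23258142
C = 112.6200 * 1.00000000 * 0.30958510 - 130.3500 * 0.99700450 * 0.23258142 = 4.6393

Answer: Price = 4.6393


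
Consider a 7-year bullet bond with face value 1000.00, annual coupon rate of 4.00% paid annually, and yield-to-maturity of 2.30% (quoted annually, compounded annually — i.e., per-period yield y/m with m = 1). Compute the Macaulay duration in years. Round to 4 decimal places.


Coupon per period c = face * coupon_rate / m = 40.000000
Periods per year m = 1; per-period yield y/m = 0.023000
Number of cashflows N = 7
Cashflows (t years, CF_t, discount factor 1/(1+y/m)^(m*t), PV):
  t = 1.0000: CF_t = 40.000000, DF = 0.977517, PV = 39.100684
  t = 2.0000: CF_t = 40.000000, DF = 0.955540, PV = 38.221588
  t = 3.0000: CF_t = 40.000000, DF = 0.934056, PV = 37.362256
  t = 4.0000: CF_t = 40.000000, DF = 0.913056, PV = 36.522244
  t = 5.0000: CF_t = 40.000000, DF = 0.892528, PV = 35.701119
  t = 6.0000: CF_t = 40.000000, DF = 0.872461, PV = 34.898454
  t = 7.0000: CF_t = 1040.000000, DF = 0.852846, PV = 886.959732
Price P = sum_t PV_t = 1108.766077
Macaulay numerator sum_t t * PV_t:
  t * PV_t at t = 1.0000: 39.100684
  t * PV_t at t = 2.0000: 76.443175
  t * PV_t at t = 3.0000: 112.086768
  t * PV_t at t = 4.0000: 146.088977
  t * PV_t at t = 5.0000: 178.505593
  t * PV_t at t = 6.0000: 209.390724
  t * PV_t at t = 7.0000: 6208.718124
Macaulay duration D = (sum_t t * PV_t) / P = 6970.334046 / 1108.766077 = 6.286569

Answer: Macaulay duration = 6.2866 years


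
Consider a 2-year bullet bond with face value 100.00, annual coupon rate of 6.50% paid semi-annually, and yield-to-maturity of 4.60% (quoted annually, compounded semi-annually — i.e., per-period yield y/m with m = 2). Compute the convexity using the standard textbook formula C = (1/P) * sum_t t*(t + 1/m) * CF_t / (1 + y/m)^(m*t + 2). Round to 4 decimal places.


Coupon per period c = face * coupon_rate / m = 3.250000
Periods per year m = 2; per-period yield y/m = 0.023000
Number of cashflows N = 4
Cashflows (t years, CF_t, discount factor 1/(1+y/m)^(m*t), PV):
  t = 0.5000: CF_t = 3.250000, DF = 0.977517, PV = 3.176931
  t = 1.0000: CF_t = 3.250000, DF = 0.955540, PV = 3.105504
  t = 1.5000: CF_t = 3.250000, DF = 0.934056, PV = 3.035683
  t = 2.0000: CF_t = 103.250000, DF = 0.913056, PV = 94.273043
Price P = sum_t PV_t = 103.591161
Convexity numerator sum_t t*(t + 1/m) * CF_t / (1+y/m)^(m*t + 2):
  t = 0.5000: term = 1.517842
  t = 1.0000: term = 4.451149
  t = 1.5000: term = 8.702148
  t = 2.0000: term = 450.408173
Convexity = (1/P) * sum = 465.079311 / 103.591161 = 4.489566

Answer: Convexity = 4.4896


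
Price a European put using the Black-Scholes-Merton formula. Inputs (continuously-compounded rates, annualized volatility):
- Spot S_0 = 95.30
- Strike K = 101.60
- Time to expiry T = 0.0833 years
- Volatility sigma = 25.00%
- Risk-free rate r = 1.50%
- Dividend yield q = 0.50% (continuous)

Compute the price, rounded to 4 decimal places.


d1 = (ln(S/K) + (r - q + 0.5*sigma^2) * T) / (sigma * sqrt(T)) = -0.83955577
d2 = d1 - sigma * sqrt(T) = -0.91171012
exp(-rT) = 0.99875128; exp(-qT) = 0.99958359
P = K * exp(-rT) * N(-d2) - S_0 * exp(-qT) * N(-d1)
N(-d1) = 0.79942125; N(-d2) = 0.81903933
P = 101.6000 * 0.99875128 * 0.81903933 - 95.3000 * 0.99958359 * 0.79942125 = 6.9574

Answer: Price = 6.9574


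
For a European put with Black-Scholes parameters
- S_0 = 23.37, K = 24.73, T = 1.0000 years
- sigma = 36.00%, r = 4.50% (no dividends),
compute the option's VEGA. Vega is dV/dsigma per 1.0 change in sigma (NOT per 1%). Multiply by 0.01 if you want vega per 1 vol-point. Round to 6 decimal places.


Answer: Vega = 9.221896

Derivation:
d1 = 0.1478779639; d2 = -0.2121220361
phi(d1) = 0.3946040273; exp(-qT) = 1.0000000000; exp(-rT) = 0.9559974818
Vega = S * exp(-qT) * phi(d1) * sqrt(T) = 23.3700 * 1.0000000000 * 0.3946040273 * 1.0000000000 = 9.221896


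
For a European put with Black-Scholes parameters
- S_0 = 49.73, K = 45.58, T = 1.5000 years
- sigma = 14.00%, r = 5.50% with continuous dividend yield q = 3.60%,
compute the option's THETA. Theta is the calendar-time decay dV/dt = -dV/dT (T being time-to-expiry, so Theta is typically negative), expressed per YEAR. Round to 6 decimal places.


Answer: Theta = -0.542158

Derivation:
d1 = 0.7601545196; d2 = 0.5886902376
phi(d1) = 0.2988373062; exp(-qT) = 0.9474321065; exp(-rT) = 0.9208114379
Theta = -S*exp(-qT)*phi(d1)*sigma/(2*sqrt(T)) + r*K*exp(-rT)*N(-d2) - q*S*exp(-qT)*N(-d1)
N(-d1) = 0.2235811135; N(-d2) = 0.2780345440; sqrt(T) = 1.2247448714
Term 1 = -49.7300 * 0.9474321065 * 0.2988373062 * 0.1400 / (2 * 1.2247448714) = -0.8047366497
Term 2 = 0.0550 * 45.5800 * 0.9208114379 * 0.2780345440 = 0.6418099906
Term 3 = -0.0360 * 49.7300 * 0.9474321065 * 0.2235811135 = -0.3792312982
Theta = -0.8047366497 + (0.6418099906) + (-0.3792312982) = -0.542158


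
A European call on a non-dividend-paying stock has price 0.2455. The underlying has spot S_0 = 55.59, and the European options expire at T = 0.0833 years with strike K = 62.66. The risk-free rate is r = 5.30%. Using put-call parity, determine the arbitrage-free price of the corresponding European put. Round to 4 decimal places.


Answer: Put price = 7.0395

Derivation:
Put-call parity: C - P = S_0 * exp(-qT) - K * exp(-rT).
S_0 * exp(-qT) = 55.5900 * 1.00000000 = 55.59000000
K * exp(-rT) = 62.6600 * 0.99559483 = 62.38397213
P = C - S*exp(-qT) + K*exp(-rT)
P = 0.2455 - 55.59000000 + 62.38397213 = 7.0395


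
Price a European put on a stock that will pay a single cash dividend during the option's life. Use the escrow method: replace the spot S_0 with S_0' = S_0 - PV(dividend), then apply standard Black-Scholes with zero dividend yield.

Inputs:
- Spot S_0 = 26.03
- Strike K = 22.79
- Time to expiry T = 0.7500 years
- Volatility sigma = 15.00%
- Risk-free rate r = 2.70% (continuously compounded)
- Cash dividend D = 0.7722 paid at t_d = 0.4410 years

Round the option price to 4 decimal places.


PV(D) = D * exp(-r * t_d) = 0.7722 * 0.98816361 = 0.76305994
S_0' = S_0 - PV(D) = 26.0300 - 0.76305994 = 25.26694006
d1 = (ln(S_0'/K) + (r + sigma^2/2)*T) / (sigma*sqrt(T)) = 1.01507785
d2 = d1 - sigma*sqrt(T) = 0.88517404
exp(-rT) = 0.97995365
N(-d1) = 0.15503436; N(-d2) = 0.18803139
P = K * exp(-rT) * N(-d2) - S_0' * N(-d1) = 22.7900 * 0.97995365 * 0.18803139 - 25.26694006 * 0.15503436 = 0.2821

Answer: Price = 0.2821


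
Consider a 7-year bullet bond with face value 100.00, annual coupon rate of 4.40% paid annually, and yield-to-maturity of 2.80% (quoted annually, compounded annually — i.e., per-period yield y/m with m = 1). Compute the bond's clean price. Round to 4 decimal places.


Answer: Price = 110.0440

Derivation:
Coupon per period c = face * coupon_rate / m = 4.400000
Periods per year m = 1; per-period yield y/m = 0.028000
Number of cashflows N = 7
Cashflows (t years, CF_t, discount factor 1/(1+y/m)^(m*t), PV):
  t = 1.0000: CF_t = 4.400000, DF = 0.972763, PV = 4.280156
  t = 2.0000: CF_t = 4.400000, DF = 0.946267, PV = 4.163576
  t = 3.0000: CF_t = 4.400000, DF = 0.920493, PV = 4.050171
  t = 4.0000: CF_t = 4.400000, DF = 0.895422, PV = 3.939855
  t = 5.0000: CF_t = 4.400000, DF = 0.871033, PV = 3.832544
  t = 6.0000: CF_t = 4.400000, DF = 0.847308, PV = 3.728155
  t = 7.0000: CF_t = 104.400000, DF = 0.824230, PV = 86.049568
Price P = sum_t PV_t = 110.044024


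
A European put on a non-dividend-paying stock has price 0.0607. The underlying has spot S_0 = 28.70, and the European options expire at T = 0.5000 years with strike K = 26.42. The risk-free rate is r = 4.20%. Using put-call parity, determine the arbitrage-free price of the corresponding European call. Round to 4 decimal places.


Answer: Call price = 2.8897

Derivation:
Put-call parity: C - P = S_0 * exp(-qT) - K * exp(-rT).
S_0 * exp(-qT) = 28.7000 * 1.00000000 = 28.70000000
K * exp(-rT) = 26.4200 * 0.97921896 = 25.87096504
C = P + S*exp(-qT) - K*exp(-rT)
C = 0.0607 + 28.70000000 - 25.87096504 = 2.8897


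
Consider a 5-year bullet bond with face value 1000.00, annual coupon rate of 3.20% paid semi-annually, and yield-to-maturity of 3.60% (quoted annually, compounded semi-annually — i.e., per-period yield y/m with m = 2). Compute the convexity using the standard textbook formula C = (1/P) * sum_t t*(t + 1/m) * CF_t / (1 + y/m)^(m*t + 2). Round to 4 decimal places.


Answer: Convexity = 24.1182

Derivation:
Coupon per period c = face * coupon_rate / m = 16.000000
Periods per year m = 2; per-period yield y/m = 0.018000
Number of cashflows N = 10
Cashflows (t years, CF_t, discount factor 1/(1+y/m)^(m*t), PV):
  t = 0.5000: CF_t = 16.000000, DF = 0.982318, PV = 15.717092
  t = 1.0000: CF_t = 16.000000, DF = 0.964949, PV = 15.439187
  t = 1.5000: CF_t = 16.000000, DF = 0.947887, PV = 15.166195
  t = 2.0000: CF_t = 16.000000, DF = 0.931127, PV = 14.898031
  t = 2.5000: CF_t = 16.000000, DF = 0.914663, PV = 14.634608
  t = 3.0000: CF_t = 16.000000, DF = 0.898490, PV = 14.375843
  t = 3.5000: CF_t = 16.000000, DF = 0.882603, PV = 14.121653
  t = 4.0000: CF_t = 16.000000, DF = 0.866997, PV = 13.871958
  t = 4.5000: CF_t = 16.000000, DF = 0.851667, PV = 13.626678
  t = 5.0000: CF_t = 1016.000000, DF = 0.836608, PV = 849.994133
Price P = sum_t PV_t = 981.845378
Convexity numerator sum_t t*(t + 1/m) * CF_t / (1+y/m)^(m*t + 2):
  t = 0.5000: term = 7.583098
  t = 1.0000: term = 22.347046
  t = 1.5000: term = 43.903824
  t = 2.0000: term = 71.879214
  t = 2.5000: term = 105.912398
  t = 3.0000: term = 145.655557
  t = 3.5000: term = 190.773486
  t = 4.0000: term = 240.943219
  t = 4.5000: term = 295.853658
  t = 5.0000: term = 22555.531525
Convexity = (1/P) * sum = 23680.383024 / 981.845378 = 24.118241


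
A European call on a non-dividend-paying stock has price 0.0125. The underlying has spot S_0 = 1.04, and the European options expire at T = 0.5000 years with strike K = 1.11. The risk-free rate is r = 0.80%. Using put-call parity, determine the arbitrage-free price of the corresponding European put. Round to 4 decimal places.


Answer: Put price = 0.0781

Derivation:
Put-call parity: C - P = S_0 * exp(-qT) - K * exp(-rT).
S_0 * exp(-qT) = 1.0400 * 1.00000000 = 1.04000000
K * exp(-rT) = 1.1100 * 0.99600799 = 1.10556887
P = C - S*exp(-qT) + K*exp(-rT)
P = 0.0125 - 1.04000000 + 1.10556887 = 0.0781


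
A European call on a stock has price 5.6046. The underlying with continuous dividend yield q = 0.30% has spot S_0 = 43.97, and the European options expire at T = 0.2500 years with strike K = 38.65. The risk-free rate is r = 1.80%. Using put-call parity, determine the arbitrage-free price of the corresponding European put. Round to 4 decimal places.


Put-call parity: C - P = S_0 * exp(-qT) - K * exp(-rT).
S_0 * exp(-qT) = 43.9700 * 0.99925028 = 43.93703486
K * exp(-rT) = 38.6500 * 0.99551011 = 38.47646574
P = C - S*exp(-qT) + K*exp(-rT)
P = 5.6046 - 43.93703486 + 38.47646574 = 0.1440

Answer: Put price = 0.1440


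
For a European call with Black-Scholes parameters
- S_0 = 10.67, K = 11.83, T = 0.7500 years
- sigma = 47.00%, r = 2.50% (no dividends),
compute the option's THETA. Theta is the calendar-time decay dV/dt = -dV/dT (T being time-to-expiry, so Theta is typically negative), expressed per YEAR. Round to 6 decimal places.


d1 = -0.0039680244; d2 = -0.4109999642
phi(d1) = 0.3989391397; exp(-qT) = 1.0000000000; exp(-rT) = 0.9814246877
Theta = -S*exp(-qT)*phi(d1)*sigma/(2*sqrt(T)) - r*K*exp(-rT)*N(d2) + q*S*exp(-qT)*N(d1)
N(d1) = 0.4984169914; N(d2) = 0.3405362805; sqrt(T) = 0.8660254038
Term 1 = -10.6700 * 1.0000000000 * 0.3989391397 * 0.4700 / (2 * 0.8660254038) = -1.1550699800
Term 2 = -0.0250 * 11.8300 * 0.9814246877 * 0.3405362805 = -0.0988428183
Term 3 = 0 (no dividend yield, q = 0)
Theta = -1.1550699800 + (-0.0988428183) + (0.0000000000) = -1.253913

Answer: Theta = -1.253913


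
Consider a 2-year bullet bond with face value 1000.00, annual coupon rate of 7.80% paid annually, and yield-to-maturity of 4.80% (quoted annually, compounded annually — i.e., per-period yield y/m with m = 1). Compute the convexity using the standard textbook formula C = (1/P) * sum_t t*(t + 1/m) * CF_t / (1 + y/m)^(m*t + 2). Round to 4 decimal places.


Coupon per period c = face * coupon_rate / m = 78.000000
Periods per year m = 1; per-period yield y/m = 0.048000
Number of cashflows N = 2
Cashflows (t years, CF_t, discount factor 1/(1+y/m)^(m*t), PV):
  t = 1.0000: CF_t = 78.000000, DF = 0.954198, PV = 74.427481
  t = 2.0000: CF_t = 1078.000000, DF = 0.910495, PV = 981.513315
Price P = sum_t PV_t = 1055.940796
Convexity numerator sum_t t*(t + 1/m) * CF_t / (1+y/m)^(m*t + 2):
  t = 1.0000: term = 135.531658
  t = 2.0000: term = 5361.976184
Convexity = (1/P) * sum = 5497.507841 / 1055.940796 = 5.206265

Answer: Convexity = 5.2063


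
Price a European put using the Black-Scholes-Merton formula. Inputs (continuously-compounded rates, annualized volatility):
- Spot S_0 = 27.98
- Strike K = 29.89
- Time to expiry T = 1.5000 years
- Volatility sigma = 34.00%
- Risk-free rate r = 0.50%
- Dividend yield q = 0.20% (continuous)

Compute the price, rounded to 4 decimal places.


Answer: Price = 5.6832

Derivation:
d1 = (ln(S/K) + (r - q + 0.5*sigma^2) * T) / (sigma * sqrt(T)) = 0.06043514
d2 = d1 - sigma * sqrt(T) = -0.35597812
exp(-rT) = 0.99252805; exp(-qT) = 0.99700450
P = K * exp(-rT) * N(-d2) - S_0 * exp(-qT) * N(-d1)
N(-d1) = 0.47590454; N(-d2) = 0.63907152
P = 29.8900 * 0.99252805 * 0.63907152 - 27.9800 * 0.99700450 * 0.47590454 = 5.6832


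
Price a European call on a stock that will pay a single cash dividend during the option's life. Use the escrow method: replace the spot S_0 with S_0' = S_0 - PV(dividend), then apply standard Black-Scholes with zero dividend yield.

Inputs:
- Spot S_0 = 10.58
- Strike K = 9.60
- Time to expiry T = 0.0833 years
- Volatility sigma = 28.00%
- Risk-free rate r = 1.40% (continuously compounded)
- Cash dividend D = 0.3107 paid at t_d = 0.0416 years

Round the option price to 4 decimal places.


Answer: Price = 0.7690

Derivation:
PV(D) = D * exp(-r * t_d) = 0.3107 * 0.99941777 = 0.31051910
S_0' = S_0 - PV(D) = 10.5800 - 0.31051910 = 10.26948090
d1 = (ln(S_0'/K) + (r + sigma^2/2)*T) / (sigma*sqrt(T)) = 0.88902843
d2 = d1 - sigma*sqrt(T) = 0.80821556
exp(-rT) = 0.99883448
N(d1) = 0.81300610; N(d2) = 0.79051675
C = S_0' * N(d1) - K * exp(-rT) * N(d2) = 10.26948090 * 0.81300610 - 9.6000 * 0.99883448 * 0.79051675 = 0.7690


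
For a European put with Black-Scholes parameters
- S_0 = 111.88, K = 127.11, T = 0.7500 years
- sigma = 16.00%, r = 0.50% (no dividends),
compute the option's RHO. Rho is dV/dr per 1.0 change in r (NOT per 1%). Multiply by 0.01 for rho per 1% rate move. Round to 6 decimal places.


d1 = -0.8247158836; d2 = -0.9632799482
phi(d1) = 0.2839330871; exp(-qT) = 1.0000000000; exp(-rT) = 0.9962570225
N(-d2) = 0.8322964734
Rho = -K*T*exp(-rT)*N(-d2) = -127.1100 * 0.7500 * 0.9962570225 * 0.8322964734 = -79.047917

Answer: Rho = -79.047917


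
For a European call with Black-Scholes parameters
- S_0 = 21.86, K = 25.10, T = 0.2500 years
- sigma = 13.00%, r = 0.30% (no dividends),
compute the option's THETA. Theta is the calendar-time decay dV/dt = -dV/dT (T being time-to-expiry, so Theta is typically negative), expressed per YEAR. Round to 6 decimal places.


d1 = -2.0822594368; d2 = -2.1472594368
phi(d1) = 0.0456459354; exp(-qT) = 1.0000000000; exp(-rT) = 0.9992502812
Theta = -S*exp(-qT)*phi(d1)*sigma/(2*sqrt(T)) - r*K*exp(-rT)*N(d2) + q*S*exp(-qT)*N(d1)
N(d1) = 0.0186593894; N(d2) = 0.0158863166; sqrt(T) = 0.5000000000
Term 1 = -21.8600 * 1.0000000000 * 0.0456459354 * 0.1300 / (2 * 0.5000000000) = -0.1297166192
Term 2 = -0.0030 * 25.1000 * 0.9992502812 * 0.0158863166 = -0.0011953428
Term 3 = 0 (no dividend yield, q = 0)
Theta = -0.1297166192 + (-0.0011953428) + (0.0000000000) = -0.130912

Answer: Theta = -0.130912


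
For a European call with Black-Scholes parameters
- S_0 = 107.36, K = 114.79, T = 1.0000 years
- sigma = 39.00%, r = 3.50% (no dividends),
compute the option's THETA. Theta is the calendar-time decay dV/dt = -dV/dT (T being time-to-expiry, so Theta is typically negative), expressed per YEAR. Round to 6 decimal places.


Answer: Theta = -9.815317

Derivation:
d1 = 0.1131623106; d2 = -0.2768376894
phi(d1) = 0.3963960713; exp(-qT) = 1.0000000000; exp(-rT) = 0.9656054163
Theta = -S*exp(-qT)*phi(d1)*sigma/(2*sqrt(T)) - r*K*exp(-rT)*N(d2) + q*S*exp(-qT)*N(d1)
N(d1) = 0.5450490623; N(d2) = 0.3909523699; sqrt(T) = 1.0000000000
Term 1 = -107.3600 * 1.0000000000 * 0.3963960713 * 0.3900 / (2 * 1.0000000000) = -8.2986310319
Term 2 = -0.0350 * 114.7900 * 0.9656054163 * 0.3909523699 = -1.5166858796
Term 3 = 0 (no dividend yield, q = 0)
Theta = -8.2986310319 + (-1.5166858796) + (0.0000000000) = -9.815317


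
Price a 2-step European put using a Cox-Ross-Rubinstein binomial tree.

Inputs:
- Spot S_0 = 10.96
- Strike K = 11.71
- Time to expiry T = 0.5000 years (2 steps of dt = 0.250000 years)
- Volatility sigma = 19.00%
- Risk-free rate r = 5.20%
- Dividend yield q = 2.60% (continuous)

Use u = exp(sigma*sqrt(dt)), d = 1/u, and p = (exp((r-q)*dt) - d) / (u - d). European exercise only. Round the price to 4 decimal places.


dt = T/N = 0.250000
u = exp(sigma*sqrt(dt)) = 1.099659; d = 1/u = 0.909373
p = (exp((r-q)*dt) - d) / (u - d) = 0.510538
Discount per step: exp(-r*dt) = 0.987084
Stock lattice S(k, i) with i counting down-moves:
  k=0: S(0,0) = 10.9600
  k=1: S(1,0) = 12.0523; S(1,1) = 9.9667
  k=2: S(2,0) = 13.2534; S(2,1) = 10.9600; S(2,2) = 9.0635
Terminal payoffs V(N, i) = max(K - S_T, 0):
  V(2,0) = 0.000000; V(2,1) = 0.750000; V(2,2) = 2.646528
Backward induction: V(k, i) = exp(-r*dt) * [p * V(k+1, i) + (1-p) * V(k+1, i+1)].
  V(1,0) = exp(-r*dt) * [p*0.000000 + (1-p)*0.750000] = 0.362355
  V(1,1) = exp(-r*dt) * [p*0.750000 + (1-p)*2.646528] = 1.656601
  V(0,0) = exp(-r*dt) * [p*0.362355 + (1-p)*1.656601] = 0.982977

Answer: Price = V(0,0) = 0.9830


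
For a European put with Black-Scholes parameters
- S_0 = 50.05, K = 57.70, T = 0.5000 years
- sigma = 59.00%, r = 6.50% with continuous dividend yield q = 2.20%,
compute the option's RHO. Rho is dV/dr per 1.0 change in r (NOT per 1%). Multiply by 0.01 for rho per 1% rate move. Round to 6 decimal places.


d1 = -0.0808011344; d2 = -0.4979941353
phi(d1) = 0.3976420919; exp(-qT) = 0.9890602788; exp(-rT) = 0.9680224498
N(-d2) = 0.6907559121
Rho = -K*T*exp(-rT)*N(-d2) = -57.7000 * 0.5000 * 0.9680224498 * 0.6907559121 = -19.291050

Answer: Rho = -19.291050


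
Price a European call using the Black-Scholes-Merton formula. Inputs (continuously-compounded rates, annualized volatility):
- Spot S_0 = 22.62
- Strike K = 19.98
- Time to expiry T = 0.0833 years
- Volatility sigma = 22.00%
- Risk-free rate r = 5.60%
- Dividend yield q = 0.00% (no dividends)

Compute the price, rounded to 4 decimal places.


Answer: Price = 2.7436

Derivation:
d1 = (ln(S/K) + (r - q + 0.5*sigma^2) * T) / (sigma * sqrt(T)) = 2.05971580
d2 = d1 - sigma * sqrt(T) = 1.99621998
exp(-rT) = 0.99534606; exp(-qT) = 1.00000000
C = S_0 * exp(-qT) * N(d1) - K * exp(-rT) * N(d2)
N(d1) = 0.98028714; N(d2) = 0.97704501
C = 22.6200 * 1.00000000 * 0.98028714 - 19.9800 * 0.99534606 * 0.97704501 = 2.7436


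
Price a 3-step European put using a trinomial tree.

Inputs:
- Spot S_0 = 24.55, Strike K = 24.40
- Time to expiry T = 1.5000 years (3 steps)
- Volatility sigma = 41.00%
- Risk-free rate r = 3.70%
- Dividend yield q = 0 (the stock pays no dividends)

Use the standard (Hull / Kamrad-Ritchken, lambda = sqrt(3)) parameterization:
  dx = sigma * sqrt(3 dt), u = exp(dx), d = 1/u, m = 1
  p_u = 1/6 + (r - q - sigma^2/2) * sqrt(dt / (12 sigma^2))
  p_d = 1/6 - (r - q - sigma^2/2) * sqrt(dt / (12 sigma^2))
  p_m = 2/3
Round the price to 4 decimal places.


Answer: Price = V(0,0) = 3.6045

Derivation:
dt = T/N = 0.500000; dx = sigma*sqrt(3*dt) = 0.502145
u = exp(dx) = 1.652262; d = 1/u = 0.605231
p_u = 0.143242, p_m = 0.666667, p_d = 0.190091
Discount per step: exp(-r*dt) = 0.981670
Stock lattice S(k, j) with j the centered position index:
  k=0: S(0,+0) = 24.5500
  k=1: S(1,-1) = 14.8584; S(1,+0) = 24.5500; S(1,+1) = 40.5630
  k=2: S(2,-2) = 8.9928; S(2,-1) = 14.8584; S(2,+0) = 24.5500; S(2,+1) = 40.5630; S(2,+2) = 67.0208
  k=3: S(3,-3) = 5.4427; S(3,-2) = 8.9928; S(3,-1) = 14.8584; S(3,+0) = 24.5500; S(3,+1) = 40.5630; S(3,+2) = 67.0208; S(3,+3) = 110.7359
Terminal payoffs V(N, j) = max(K - S_T, 0):
  V(3,-3) = 18.957298; V(3,-2) = 15.407229; V(3,-1) = 9.541584; V(3,+0) = 0.000000; V(3,+1) = 0.000000; V(3,+2) = 0.000000; V(3,+3) = 0.000000
Backward induction: V(k, j) = exp(-r*dt) * [p_u * V(k+1, j+1) + p_m * V(k+1, j) + p_d * V(k+1, j-1)]
  V(2,-2) = exp(-r*dt) * [p_u*9.541584 + p_m*15.407229 + p_d*18.957298] = 14.962476
  V(2,-1) = exp(-r*dt) * [p_u*0.000000 + p_m*9.541584 + p_d*15.407229] = 9.119552
  V(2,+0) = exp(-r*dt) * [p_u*0.000000 + p_m*0.000000 + p_d*9.541584] = 1.780524
  V(2,+1) = exp(-r*dt) * [p_u*0.000000 + p_m*0.000000 + p_d*0.000000] = 0.000000
  V(2,+2) = exp(-r*dt) * [p_u*0.000000 + p_m*0.000000 + p_d*0.000000] = 0.000000
  V(1,-1) = exp(-r*dt) * [p_u*1.780524 + p_m*9.119552 + p_d*14.962476] = 9.010732
  V(1,+0) = exp(-r*dt) * [p_u*0.000000 + p_m*1.780524 + p_d*9.119552] = 2.867029
  V(1,+1) = exp(-r*dt) * [p_u*0.000000 + p_m*0.000000 + p_d*1.780524] = 0.332258
  V(0,+0) = exp(-r*dt) * [p_u*0.332258 + p_m*2.867029 + p_d*9.010732] = 3.604502


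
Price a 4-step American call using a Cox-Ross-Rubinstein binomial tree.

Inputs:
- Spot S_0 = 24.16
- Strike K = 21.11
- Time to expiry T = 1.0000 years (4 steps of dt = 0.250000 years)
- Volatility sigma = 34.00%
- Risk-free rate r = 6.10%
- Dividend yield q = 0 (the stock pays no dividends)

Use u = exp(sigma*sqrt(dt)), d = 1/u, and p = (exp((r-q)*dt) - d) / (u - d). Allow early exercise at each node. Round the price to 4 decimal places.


Answer: Price = V(0,0) = 5.7211

Derivation:
dt = T/N = 0.250000
u = exp(sigma*sqrt(dt)) = 1.185305; d = 1/u = 0.843665
p = (exp((r-q)*dt) - d) / (u - d) = 0.502582
Discount per step: exp(-r*dt) = 0.984866
Stock lattice S(k, i) with i counting down-moves:
  k=0: S(0,0) = 24.1600
  k=1: S(1,0) = 28.6370; S(1,1) = 20.3829
  k=2: S(2,0) = 33.9435; S(2,1) = 24.1600; S(2,2) = 17.1964
  k=3: S(3,0) = 40.2334; S(3,1) = 28.6370; S(3,2) = 20.3829; S(3,3) = 14.5080
  k=4: S(4,0) = 47.6889; S(4,1) = 33.9435; S(4,2) = 24.1600; S(4,3) = 17.1964; S(4,4) = 12.2399
Terminal payoffs V(N, i) = max(S_T - K, 0):
  V(4,0) = 26.578886; V(4,1) = 12.833534; V(4,2) = 3.050000; V(4,3) = 0.000000; V(4,4) = 0.000000
Backward induction: V(k, i) = exp(-r*dt) * [p * V(k+1, i) + (1-p) * V(k+1, i+1)]; then take max(V_cont, immediate exercise) for American.
  V(3,0) = exp(-r*dt) * [p*26.578886 + (1-p)*12.833534] = 19.442921; exercise = 19.123435; V(3,0) = max -> 19.442921
  V(3,1) = exp(-r*dt) * [p*12.833534 + (1-p)*3.050000] = 7.846450; exercise = 7.526965; V(3,1) = max -> 7.846450
  V(3,2) = exp(-r*dt) * [p*3.050000 + (1-p)*0.000000] = 1.509675; exercise = 0.000000; V(3,2) = max -> 1.509675
  V(3,3) = exp(-r*dt) * [p*0.000000 + (1-p)*0.000000] = 0.000000; exercise = 0.000000; V(3,3) = max -> 0.000000
  V(2,0) = exp(-r*dt) * [p*19.442921 + (1-p)*7.846450] = 13.467669; exercise = 12.833534; V(2,0) = max -> 13.467669
  V(2,1) = exp(-r*dt) * [p*7.846450 + (1-p)*1.509675] = 4.623376; exercise = 3.050000; V(2,1) = max -> 4.623376
  V(2,2) = exp(-r*dt) * [p*1.509675 + (1-p)*0.000000] = 0.747252; exercise = 0.000000; V(2,2) = max -> 0.747252
  V(1,0) = exp(-r*dt) * [p*13.467669 + (1-p)*4.623376] = 8.931113; exercise = 7.526965; V(1,0) = max -> 8.931113
  V(1,1) = exp(-r*dt) * [p*4.623376 + (1-p)*0.747252] = 2.654530; exercise = 0.000000; V(1,1) = max -> 2.654530
  V(0,0) = exp(-r*dt) * [p*8.931113 + (1-p)*2.654530] = 5.721111; exercise = 3.050000; V(0,0) = max -> 5.721111


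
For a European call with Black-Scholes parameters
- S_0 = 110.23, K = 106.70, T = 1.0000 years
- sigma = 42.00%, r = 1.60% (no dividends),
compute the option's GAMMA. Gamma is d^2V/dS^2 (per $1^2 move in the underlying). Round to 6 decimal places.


d1 = 0.3255903183; d2 = -0.0944096817
phi(d1) = 0.3783471718; exp(-qT) = 1.0000000000; exp(-rT) = 0.9841273201
Gamma = exp(-qT) * phi(d1) / (S * sigma * sqrt(T)) = 1.0000000000 * 0.3783471718 / (110.2300 * 0.4200 * 1.0000000000) = 0.008172

Answer: Gamma = 0.008172


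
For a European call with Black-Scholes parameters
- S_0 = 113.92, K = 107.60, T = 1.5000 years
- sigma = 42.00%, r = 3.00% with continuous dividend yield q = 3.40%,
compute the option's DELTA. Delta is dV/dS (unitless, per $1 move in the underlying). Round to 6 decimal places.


Answer: Delta = 0.607478

Derivation:
d1 = 0.3564897945; d2 = -0.1579030515
phi(d1) = 0.3743810987; exp(-qT) = 0.9502786705; exp(-rT) = 0.9559974818
N(d1) = 0.6392631032
Delta = exp(-qT) * N(d1) = 0.9502786705 * 0.6392631032 = 0.607478


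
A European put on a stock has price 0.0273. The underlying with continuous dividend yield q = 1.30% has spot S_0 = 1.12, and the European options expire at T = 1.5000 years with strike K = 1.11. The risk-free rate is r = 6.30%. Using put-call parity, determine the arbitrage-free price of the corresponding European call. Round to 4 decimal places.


Answer: Call price = 0.1158

Derivation:
Put-call parity: C - P = S_0 * exp(-qT) - K * exp(-rT).
S_0 * exp(-qT) = 1.1200 * 0.98068890 = 1.09837156
K * exp(-rT) = 1.1100 * 0.90982773 = 1.00990879
C = P + S*exp(-qT) - K*exp(-rT)
C = 0.0273 + 1.09837156 - 1.00990879 = 0.1158


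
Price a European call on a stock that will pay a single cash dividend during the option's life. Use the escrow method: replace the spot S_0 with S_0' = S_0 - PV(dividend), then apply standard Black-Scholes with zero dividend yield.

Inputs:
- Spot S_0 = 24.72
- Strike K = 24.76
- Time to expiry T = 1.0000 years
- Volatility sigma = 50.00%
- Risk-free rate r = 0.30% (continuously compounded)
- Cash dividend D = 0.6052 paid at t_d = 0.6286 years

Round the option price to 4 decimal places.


PV(D) = D * exp(-r * t_d) = 0.6052 * 0.99811598 = 0.60405979
S_0' = S_0 - PV(D) = 24.7200 - 0.60405979 = 24.11594021
d1 = (ln(S_0'/K) + (r + sigma^2/2)*T) / (sigma*sqrt(T)) = 0.20328719
d2 = d1 - sigma*sqrt(T) = -0.29671281
exp(-rT) = 0.99700450
N(d1) = 0.58054472; N(d2) = 0.38334289
C = S_0' * N(d1) - K * exp(-rT) * N(d2) = 24.11594021 * 0.58054472 - 24.7600 * 0.99700450 * 0.38334289 = 4.5372

Answer: Price = 4.5372


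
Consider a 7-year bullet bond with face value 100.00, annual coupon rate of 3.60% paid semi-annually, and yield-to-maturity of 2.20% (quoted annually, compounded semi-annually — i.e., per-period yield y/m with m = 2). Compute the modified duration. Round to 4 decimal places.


Answer: Modified duration = 6.2200

Derivation:
Coupon per period c = face * coupon_rate / m = 1.800000
Periods per year m = 2; per-period yield y/m = 0.011000
Number of cashflows N = 14
Cashflows (t years, CF_t, discount factor 1/(1+y/m)^(m*t), PV):
  t = 0.5000: CF_t = 1.800000, DF = 0.989120, PV = 1.780415
  t = 1.0000: CF_t = 1.800000, DF = 0.978358, PV = 1.761044
  t = 1.5000: CF_t = 1.800000, DF = 0.967713, PV = 1.741883
  t = 2.0000: CF_t = 1.800000, DF = 0.957184, PV = 1.722931
  t = 2.5000: CF_t = 1.800000, DF = 0.946769, PV = 1.704185
  t = 3.0000: CF_t = 1.800000, DF = 0.936468, PV = 1.685643
  t = 3.5000: CF_t = 1.800000, DF = 0.926279, PV = 1.667303
  t = 4.0000: CF_t = 1.800000, DF = 0.916201, PV = 1.649162
  t = 4.5000: CF_t = 1.800000, DF = 0.906232, PV = 1.631218
  t = 5.0000: CF_t = 1.800000, DF = 0.896372, PV = 1.613470
  t = 5.5000: CF_t = 1.800000, DF = 0.886620, PV = 1.595915
  t = 6.0000: CF_t = 1.800000, DF = 0.876973, PV = 1.578551
  t = 6.5000: CF_t = 1.800000, DF = 0.867431, PV = 1.561376
  t = 7.0000: CF_t = 101.800000, DF = 0.857993, PV = 87.343703
Price P = sum_t PV_t = 109.036799
First compute Macaulay numerator sum_t t * PV_t:
  t * PV_t at t = 0.5000: 0.890208
  t * PV_t at t = 1.0000: 1.761044
  t * PV_t at t = 1.5000: 2.612825
  t * PV_t at t = 2.0000: 3.445862
  t * PV_t at t = 2.5000: 4.260462
  t * PV_t at t = 3.0000: 5.056929
  t * PV_t at t = 3.5000: 5.835559
  t * PV_t at t = 4.0000: 6.596647
  t * PV_t at t = 4.5000: 7.340483
  t * PV_t at t = 5.0000: 8.067351
  t * PV_t at t = 5.5000: 8.777533
  t * PV_t at t = 6.0000: 9.471306
  t * PV_t at t = 6.5000: 10.148944
  t * PV_t at t = 7.0000: 611.405920
Macaulay duration D = 685.671073 / 109.036799 = 6.288437
Modified duration = D / (1 + y/m) = 6.288437 / (1 + 0.011000) = 6.220017
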